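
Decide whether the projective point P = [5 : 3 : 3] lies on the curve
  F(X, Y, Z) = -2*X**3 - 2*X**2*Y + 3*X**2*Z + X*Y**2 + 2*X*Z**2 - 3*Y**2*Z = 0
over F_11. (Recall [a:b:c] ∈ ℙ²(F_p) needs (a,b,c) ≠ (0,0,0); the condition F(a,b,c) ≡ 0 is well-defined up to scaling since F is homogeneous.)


F(5,3,3) ≡ 0 (mod 11); P is on the curve.

Evaluate F(5, 3, 3) term-by-term (mod 11).
  -2*X**3 ↦ -2·125·1·1 = -250
  -2*X**2*Y ↦ -2·25·3·1 = -150
  3*X**2*Z ↦ 3·25·1·3 = 225
  X*Y**2 ↦ 1·5·9·1 = 45
  2*X*Z**2 ↦ 2·5·1·9 = 90
  -3*Y**2*Z ↦ -3·1·9·3 = -81
Sum: F(5, 3, 3) = (-250) + (-150) + (225) + (45) + (90) + (-81) = -121.
Reducing mod 11: -121 ≡ 0 (mod 11).
Since F(a, b, c) ≡ 0 (mod 11), P lies on the curve.


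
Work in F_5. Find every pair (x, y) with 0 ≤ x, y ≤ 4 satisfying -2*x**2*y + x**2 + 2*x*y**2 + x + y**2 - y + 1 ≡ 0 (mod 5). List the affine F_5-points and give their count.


Affine F_5-points: {(2, 3)}; count = 1.

For each of the 25 pairs (x, y) ∈ F_5², evaluate f(x, y) mod 5. Record the zeros.
  x = 0: [0↦1, 1↦1, 2↦3, 3↦2, 4↦3]  zeros at y ∈ ∅
  x = 1: [0↦3, 1↦3, 2↦4, 3↦1, 4↦4]  zeros at y ∈ ∅
  x = 2: [0↦2, 1↦3, 2↦4, 3↦0, 4↦1]  zeros at y ∈ {3}
  x = 3: [0↦3, 1↦1, 2↦3, 3↦4, 4↦4]  zeros at y ∈ ∅
  x = 4: [0↦1, 1↦2, 2↦1, 3↦3, 4↦3]  zeros at y ∈ ∅
Collecting zeros: affine points = {(2, 3)}.
Total count |C(F_5)_aff| = 1.


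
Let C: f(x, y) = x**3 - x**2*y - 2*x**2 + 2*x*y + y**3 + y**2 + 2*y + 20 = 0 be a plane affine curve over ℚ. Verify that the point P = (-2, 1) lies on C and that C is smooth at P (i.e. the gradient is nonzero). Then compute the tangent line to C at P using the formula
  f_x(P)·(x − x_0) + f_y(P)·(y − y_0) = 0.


Tangent line at P: 26*x - y + 53 = 0.

Step 1: f(-2, 1) = 0, so P lies on C.
Step 2: partial derivatives
  f_x(x, y) = 3*x**2 - 2*x*y - 4*x + 2*y, f_y(x, y) = -x**2 + 2*x + 3*y**2 + 2*y + 2.
  f_x(P) = 26, f_y(P) = -1 (gradient nonzero, so P is smooth).
Step 3: tangent line at P: 26·(x − -2) + -1·(y − 1) = 0.
Expanding: 26*x - y + 53 = 0.


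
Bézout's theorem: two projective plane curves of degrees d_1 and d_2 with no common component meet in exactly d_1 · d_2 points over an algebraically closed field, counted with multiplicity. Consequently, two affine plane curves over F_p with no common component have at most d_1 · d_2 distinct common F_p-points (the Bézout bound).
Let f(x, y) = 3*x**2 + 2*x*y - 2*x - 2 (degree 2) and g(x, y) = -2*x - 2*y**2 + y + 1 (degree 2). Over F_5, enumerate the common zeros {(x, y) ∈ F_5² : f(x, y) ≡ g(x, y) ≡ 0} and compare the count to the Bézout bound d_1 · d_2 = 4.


Common zeros: {(4, 4)}; count = 1; Bézout bound = 4.

deg(f) = 2, deg(g) = 2, so Bézout bound = 4.
Scan x ∈ F_5. For each x, list the y ∈ F_5 with f(x, y) ≡ 0 and those with g(x, y) ≡ 0 (mod 5); the common zeros in that column are the intersection.
  x = 0: f ≡ 0 at y ∈ ∅; g ≡ 0 at y ∈ {1, 2}; common: ∅.
  x = 1: f ≡ 0 at y ∈ {3}; g ≡ 0 at y ∈ ∅; common: ∅.
  x = 2: f ≡ 0 at y ∈ {1}; g ≡ 0 at y ∈ ∅; common: ∅.
  x = 3: f ≡ 0 at y ∈ {1}; g ≡ 0 at y ∈ {0, 3}; common: ∅.
  x = 4: f ≡ 0 at y ∈ {4}; g ≡ 0 at y ∈ {4}; common: {4}.
Collecting: common zeros = {(4, 4)}, so the count is 1.
Comparison with the Bézout bound: 1 ≤ 4 = deg(f)·deg(g), as expected for curves with no common component (the affine F_5-count falls short of the bound because intersections may lie at infinity, over extension fields, or carry multiplicity).


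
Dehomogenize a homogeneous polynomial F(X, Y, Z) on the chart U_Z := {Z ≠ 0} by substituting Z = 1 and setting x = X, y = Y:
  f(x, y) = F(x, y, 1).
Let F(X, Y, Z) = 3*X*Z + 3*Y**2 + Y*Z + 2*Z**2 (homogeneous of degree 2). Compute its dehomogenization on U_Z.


f(x, y) = 3*x + 3*y**2 + y + 2

On U_Z we set Z = 1. Each monomial c·X^i·Y^j·Z^k in F becomes c·x^i·y^j·1^k = c·x^i·y^j.
Substituting Z = 1: F(X, Y, 1) = 3*x + 3*y**2 + y + 2.
Note: deg(f) ≤ deg(F) = 2; strict inequality happens when F is divisible by Z (lost terms).


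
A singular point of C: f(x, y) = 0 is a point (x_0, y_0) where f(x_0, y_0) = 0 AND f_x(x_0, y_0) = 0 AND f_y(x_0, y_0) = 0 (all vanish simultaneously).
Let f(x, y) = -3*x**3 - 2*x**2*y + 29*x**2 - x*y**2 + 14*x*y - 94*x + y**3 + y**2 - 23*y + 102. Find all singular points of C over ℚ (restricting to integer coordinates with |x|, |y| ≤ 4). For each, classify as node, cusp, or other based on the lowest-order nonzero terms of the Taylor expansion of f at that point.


Singular points: {(3, 1)}; classification: cusp.

Compute partial derivatives:
  f_x = -9*x**2 - 4*x*y + 58*x - y**2 + 14*y - 94.
  f_y = -2*x**2 - 2*x*y + 14*x + 3*y**2 + 2*y - 23.
Scan x_0 ∈ {−4, ..., 4}. For each x_0, f_y(x_0, y) is a polynomial in y; find its integer roots y ∈ {−4, ..., 4}, then test f_x and f at those candidates.
  x = -4: f_y(-4, y) = 3*y**2 + 10*y - 111; no integer root y with |y| ≤ 4.
  x = -3: f_y(-3, y) = 3*y**2 + 8*y - 83; no integer root y with |y| ≤ 4.
  x = -2: f_y(-2, y) = 3*y**2 + 6*y - 59; no integer root y with |y| ≤ 4.
  x = -1: f_y(-1, y) = 3*y**2 + 4*y - 39; vanishes at y ∈ {3}. (-1, 3): f_x = -116 ≠ 0.
  x = 0: f_y(0, y) = 3*y**2 + 2*y - 23; no integer root y with |y| ≤ 4.
  x = 1: f_y(1, y) = 3*y**2 - 11; no integer root y with |y| ≤ 4.
  x = 2: f_y(2, y) = 3*y**2 - 2*y - 3; no integer root y with |y| ≤ 4.
  x = 3: f_y(3, y) = 3*y**2 - 4*y + 1; vanishes at y ∈ {1}. (3, 1): f_x = 0, f = 0 — SINGULAR.
  x = 4: f_y(4, y) = 3*y**2 - 6*y + 1; no integer root y with |y| ≤ 4.
Only singular point on the grid: (3, 1).
Classify: substitute x = 3 + u, y = 1 + v and expand: f = -3*u**3 - 2*u**2*v - u*v**2 + v**3 + v**2.
No constant or linear terms (consistent with a singular point). Quadratic part: v**2. Cubic part: -3*u**3 - 2*u**2*v - u*v**2 + v**3.
The quadratic part v**2 is a perfect square, so there is a single (double) tangent line v = 0, i.e. y = 1. Restricting the cubic part to that line (v = 0) leaves -3*u**3 ≠ 0, so f is not divisible by v and the branch is v² ≈ 3*u**3 to lowest order — this is a cusp.
Classification: cusp.


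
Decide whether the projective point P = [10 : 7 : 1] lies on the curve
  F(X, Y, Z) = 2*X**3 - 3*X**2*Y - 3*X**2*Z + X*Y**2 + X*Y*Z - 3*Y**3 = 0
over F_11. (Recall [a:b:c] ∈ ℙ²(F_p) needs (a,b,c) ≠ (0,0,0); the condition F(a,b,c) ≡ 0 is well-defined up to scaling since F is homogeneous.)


F(10,7,1) ≡ 0 (mod 11); P is on the curve.

Evaluate F(10, 7, 1) term-by-term (mod 11).
  2*X**3 ↦ 2·1000·1·1 = 2000
  -3*X**2*Y ↦ -3·100·7·1 = -2100
  -3*X**2*Z ↦ -3·100·1·1 = -300
  X*Y**2 ↦ 1·10·49·1 = 490
  X*Y*Z ↦ 1·10·7·1 = 70
  -3*Y**3 ↦ -3·1·343·1 = -1029
Sum: F(10, 7, 1) = (2000) + (-2100) + (-300) + (490) + (70) + (-1029) = -869.
Reducing mod 11: -869 ≡ 0 (mod 11).
Since F(a, b, c) ≡ 0 (mod 11), P lies on the curve.


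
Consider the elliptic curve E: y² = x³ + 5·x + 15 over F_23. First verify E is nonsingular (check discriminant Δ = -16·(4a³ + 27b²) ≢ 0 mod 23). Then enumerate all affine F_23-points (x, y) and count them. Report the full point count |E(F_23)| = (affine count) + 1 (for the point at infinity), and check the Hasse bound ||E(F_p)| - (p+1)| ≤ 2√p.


Affine points = {(5, 2), (5, 21), (6, 10), (6, 13), (7, 5), (7, 18), (12, 3), (12, 20), (13, 0), (14, 0), (18, 7), (18, 16), (19, 0), (22, 3), (22, 20)}; affine count = 15; |E(F_23)| = 16.

Discriminant check: Δ ∝ 4a³ + 27b² = 4·5³ + 27·15² = 4·125 + 27·225 ≡ 20 (mod 23). Nonzero ⇒ E is nonsingular.
For each x ∈ F_23, compute rhs = x³ + 5·x + 15 mod 23, then count y ∈ F_23 with y² ≡ rhs.
  x = 0: rhs = 15, matching y values: none (0 points).
  x = 1: rhs = 21, matching y values: none (0 points).
  x = 2: rhs = 10, matching y values: none (0 points).
  x = 3: rhs = 11, matching y values: none (0 points).
  x = 4: rhs = 7, matching y values: none (0 points).
  x = 5: rhs = 4, matching y values: 2, 21 (2 points).
  x = 6: rhs = 8, matching y values: 10, 13 (2 points).
  x = 7: rhs = 2, matching y values: 5, 18 (2 points).
  x = 8: rhs = 15, matching y values: none (0 points).
  x = 9: rhs = 7, matching y values: none (0 points).
  x = 10: rhs = 7, matching y values: none (0 points).
  x = 11: rhs = 21, matching y values: none (0 points).
  x = 12: rhs = 9, matching y values: 3, 20 (2 points).
  x = 13: rhs = 0, matching y values: 0 (1 points).
  x = 14: rhs = 0, matching y values: 0 (1 points).
  x = 15: rhs = 15, matching y values: none (0 points).
  x = 16: rhs = 5, matching y values: none (0 points).
  x = 17: rhs = 22, matching y values: none (0 points).
  x = 18: rhs = 3, matching y values: 7, 16 (2 points).
  x = 19: rhs = 0, matching y values: 0 (1 points).
  x = 20: rhs = 19, matching y values: none (0 points).
  x = 21: rhs = 20, matching y values: none (0 points).
  x = 22: rhs = 9, matching y values: 3, 20 (2 points).
Total affine count: 15.
Full point count |E(F_23)| = 15 + 1 = 16.
Hasse bound: |16 − (23+1)| = |-8| = 8 ≤ 2√23 ≈ 9.5917 ✓.


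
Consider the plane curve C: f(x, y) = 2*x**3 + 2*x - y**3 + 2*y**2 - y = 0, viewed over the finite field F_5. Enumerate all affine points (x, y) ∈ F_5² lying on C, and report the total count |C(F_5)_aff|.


Affine F_5-points: {(0, 0), (0, 1), (2, 0), (2, 1), (3, 0), (3, 1), (4, 4)}; count = 7.

For each of the 25 pairs (x, y) ∈ F_5², evaluate f(x, y) mod 5. Record the zeros.
  x = 0: [0↦0, 1↦0, 2↦3, 3↦3, 4↦4]  zeros at y ∈ {0, 1}
  x = 1: [0↦4, 1↦4, 2↦2, 3↦2, 4↦3]  zeros at y ∈ ∅
  x = 2: [0↦0, 1↦0, 2↦3, 3↦3, 4↦4]  zeros at y ∈ {0, 1}
  x = 3: [0↦0, 1↦0, 2↦3, 3↦3, 4↦4]  zeros at y ∈ {0, 1}
  x = 4: [0↦1, 1↦1, 2↦4, 3↦4, 4↦0]  zeros at y ∈ {4}
Collecting zeros: affine points = {(0, 0), (0, 1), (2, 0), (2, 1), (3, 0), (3, 1), (4, 4)}.
Total count |C(F_5)_aff| = 7.


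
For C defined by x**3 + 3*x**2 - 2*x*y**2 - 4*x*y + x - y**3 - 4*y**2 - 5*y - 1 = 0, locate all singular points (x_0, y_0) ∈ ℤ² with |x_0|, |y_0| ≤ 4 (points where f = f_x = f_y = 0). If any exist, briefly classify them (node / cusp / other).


Singular points: {(-1, -1)}; classification: cusp.

Compute partial derivatives:
  f_x = 3*x**2 + 6*x - 2*y**2 - 4*y + 1.
  f_y = -4*x*y - 4*x - 3*y**2 - 8*y - 5.
Scan x_0 ∈ {−4, ..., 4}. For each x_0, f_y(x_0, y) is a polynomial in y; find its integer roots y ∈ {−4, ..., 4}, then test f_x and f at those candidates.
  x = -4: f_y(-4, y) = -3*y**2 + 8*y + 11; vanishes at y ∈ {-1}. (-4, -1): f_x = 27 ≠ 0.
  x = -3: f_y(-3, y) = -3*y**2 + 4*y + 7; vanishes at y ∈ {-1}. (-3, -1): f_x = 12 ≠ 0.
  x = -2: f_y(-2, y) = 3 - 3*y**2; vanishes at y ∈ {-1, 1}. (-2, -1): f_x = 3 ≠ 0; (-2, 1): f_x = -5 ≠ 0.
  x = -1: f_y(-1, y) = -3*y**2 - 4*y - 1; vanishes at y ∈ {-1}. (-1, -1): f_x = 0, f = 0 — SINGULAR.
  x = 0: f_y(0, y) = -3*y**2 - 8*y - 5; vanishes at y ∈ {-1}. (0, -1): f_x = 3 ≠ 0.
  x = 1: f_y(1, y) = -3*y**2 - 12*y - 9; vanishes at y ∈ {-3, -1}. (1, -3): f_x = 4 ≠ 0; (1, -1): f_x = 12 ≠ 0.
  x = 2: f_y(2, y) = -3*y**2 - 16*y - 13; vanishes at y ∈ {-1}. (2, -1): f_x = 27 ≠ 0.
  x = 3: f_y(3, y) = -3*y**2 - 20*y - 17; vanishes at y ∈ {-1}. (3, -1): f_x = 48 ≠ 0.
  x = 4: f_y(4, y) = -3*y**2 - 24*y - 21; vanishes at y ∈ {-1}. (4, -1): f_x = 75 ≠ 0.
Only singular point on the grid: (-1, -1).
Classify: substitute x = -1 + u, y = -1 + v and expand: f = u**3 - 2*u*v**2 - v**3 + v**2.
No constant or linear terms (consistent with a singular point). Quadratic part: v**2. Cubic part: u**3 - 2*u*v**2 - v**3.
The quadratic part v**2 is a perfect square, so there is a single (double) tangent line v = 0, i.e. y = -1. Restricting the cubic part to that line (v = 0) leaves u**3 ≠ 0, so f is not divisible by v and the branch is v² ≈ -u**3 to lowest order — this is a cusp.
Classification: cusp.


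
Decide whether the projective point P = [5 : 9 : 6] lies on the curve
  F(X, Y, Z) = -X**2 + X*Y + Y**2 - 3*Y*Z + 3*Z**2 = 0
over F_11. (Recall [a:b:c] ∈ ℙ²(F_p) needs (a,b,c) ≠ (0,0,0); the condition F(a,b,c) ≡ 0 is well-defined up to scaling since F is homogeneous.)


F(5,9,6) ≡ 3 (mod 11); P is NOT on the curve.

Evaluate F(5, 9, 6) term-by-term (mod 11).
  -X**2 ↦ -1·25·1·1 = -25
  X*Y ↦ 1·5·9·1 = 45
  Y**2 ↦ 1·1·81·1 = 81
  -3*Y*Z ↦ -3·1·9·6 = -162
  3*Z**2 ↦ 3·1·1·36 = 108
Sum: F(5, 9, 6) = (-25) + (45) + (81) + (-162) + (108) = 47.
Reducing mod 11: 47 ≡ 3 (mod 11).
Since F(a, b, c) ≡ 3 ≠ 0 (mod 11), P does NOT lie on the curve.


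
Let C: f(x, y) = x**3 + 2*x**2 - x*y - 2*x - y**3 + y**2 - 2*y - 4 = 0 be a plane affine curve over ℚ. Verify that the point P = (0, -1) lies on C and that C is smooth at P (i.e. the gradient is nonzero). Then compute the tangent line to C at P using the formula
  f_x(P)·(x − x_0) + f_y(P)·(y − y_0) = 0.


Tangent line at P: -x - 7*y - 7 = 0.

Step 1: f(0, -1) = 0, so P lies on C.
Step 2: partial derivatives
  f_x(x, y) = 3*x**2 + 4*x - y - 2, f_y(x, y) = -x - 3*y**2 + 2*y - 2.
  f_x(P) = -1, f_y(P) = -7 (gradient nonzero, so P is smooth).
Step 3: tangent line at P: -1·(x − 0) + -7·(y − -1) = 0.
Expanding: -x - 7*y - 7 = 0.


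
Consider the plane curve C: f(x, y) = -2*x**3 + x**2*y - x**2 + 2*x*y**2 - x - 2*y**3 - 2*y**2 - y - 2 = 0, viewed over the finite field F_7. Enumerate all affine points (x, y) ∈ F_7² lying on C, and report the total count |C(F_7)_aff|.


Affine F_7-points: {(0, 1), (0, 2), (0, 3), (2, 1), (3, 6), (4, 2), (4, 3), (4, 5), (5, 1), (6, 0), (6, 5)}; count = 11.

For each of the 49 pairs (x, y) ∈ F_7², evaluate f(x, y) mod 7. Record the zeros.
  x = 0: [0↦5, 1↦0, 2↦0, 3↦0, 4↦2, 5↦1, 6↦6]  zeros at y ∈ {1, 2, 3}
  x = 1: [0↦1, 1↦6, 2↦6, 3↦3, 4↦6, 5↦3, 6↦3]  zeros at y ∈ ∅
  x = 2: [0↦4, 1↦0, 2↦2, 3↦5, 4↦4, 5↦1, 6↦5]  zeros at y ∈ {1}
  x = 3: [0↦2, 1↦5, 2↦4, 3↦1, 4↦5, 5↦4, 6↦0]  zeros at y ∈ {6}
  x = 4: [0↦4, 1↦2, 2↦0, 3↦0, 4↦4, 5↦0, 6↦4]  zeros at y ∈ {2, 3, 5}
  x = 5: [0↦5, 1↦0, 2↦6, 3↦4, 4↦3, 5↦5, 6↦5]  zeros at y ∈ {1}
  x = 6: [0↦0, 1↦1, 2↦3, 3↦1, 4↦4, 5↦0, 6↦5]  zeros at y ∈ {0, 5}
Collecting zeros: affine points = {(0, 1), (0, 2), (0, 3), (2, 1), (3, 6), (4, 2), (4, 3), (4, 5), (5, 1), (6, 0), (6, 5)}.
Total count |C(F_7)_aff| = 11.


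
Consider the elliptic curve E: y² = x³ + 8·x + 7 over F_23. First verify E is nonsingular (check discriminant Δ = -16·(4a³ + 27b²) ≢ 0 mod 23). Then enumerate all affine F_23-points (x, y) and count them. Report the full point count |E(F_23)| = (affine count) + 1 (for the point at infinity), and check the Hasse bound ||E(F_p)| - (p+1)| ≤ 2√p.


Affine points = {(1, 4), (1, 19), (2, 10), (2, 13), (3, 9), (3, 14), (6, 8), (6, 15), (8, 10), (8, 13), (9, 7), (9, 16), (10, 11), (10, 12), (11, 0), (13, 10), (13, 13), (15, 11), (15, 12), (18, 7), (18, 16), (19, 7), (19, 16), (20, 5), (20, 18), (21, 11), (21, 12)}; affine count = 27; |E(F_23)| = 28.

Discriminant check: Δ ∝ 4a³ + 27b² = 4·8³ + 27·7² = 4·512 + 27·49 ≡ 13 (mod 23). Nonzero ⇒ E is nonsingular.
For each x ∈ F_23, compute rhs = x³ + 8·x + 7 mod 23, then count y ∈ F_23 with y² ≡ rhs.
  x = 0: rhs = 7, matching y values: none (0 points).
  x = 1: rhs = 16, matching y values: 4, 19 (2 points).
  x = 2: rhs = 8, matching y values: 10, 13 (2 points).
  x = 3: rhs = 12, matching y values: 9, 14 (2 points).
  x = 4: rhs = 11, matching y values: none (0 points).
  x = 5: rhs = 11, matching y values: none (0 points).
  x = 6: rhs = 18, matching y values: 8, 15 (2 points).
  x = 7: rhs = 15, matching y values: none (0 points).
  x = 8: rhs = 8, matching y values: 10, 13 (2 points).
  x = 9: rhs = 3, matching y values: 7, 16 (2 points).
  x = 10: rhs = 6, matching y values: 11, 12 (2 points).
  x = 11: rhs = 0, matching y values: 0 (1 points).
  x = 12: rhs = 14, matching y values: none (0 points).
  x = 13: rhs = 8, matching y values: 10, 13 (2 points).
  x = 14: rhs = 11, matching y values: none (0 points).
  x = 15: rhs = 6, matching y values: 11, 12 (2 points).
  x = 16: rhs = 22, matching y values: none (0 points).
  x = 17: rhs = 19, matching y values: none (0 points).
  x = 18: rhs = 3, matching y values: 7, 16 (2 points).
  x = 19: rhs = 3, matching y values: 7, 16 (2 points).
  x = 20: rhs = 2, matching y values: 5, 18 (2 points).
  x = 21: rhs = 6, matching y values: 11, 12 (2 points).
  x = 22: rhs = 21, matching y values: none (0 points).
Total affine count: 27.
Full point count |E(F_23)| = 27 + 1 = 28.
Hasse bound: |28 − (23+1)| = |4| = 4 ≤ 2√23 ≈ 9.5917 ✓.


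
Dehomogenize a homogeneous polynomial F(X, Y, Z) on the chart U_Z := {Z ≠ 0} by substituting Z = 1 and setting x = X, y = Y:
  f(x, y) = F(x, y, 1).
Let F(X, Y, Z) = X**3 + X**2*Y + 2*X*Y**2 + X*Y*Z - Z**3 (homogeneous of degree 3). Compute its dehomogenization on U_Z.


f(x, y) = x**3 + x**2*y + 2*x*y**2 + x*y - 1

On U_Z we set Z = 1. Each monomial c·X^i·Y^j·Z^k in F becomes c·x^i·y^j·1^k = c·x^i·y^j.
Substituting Z = 1: F(X, Y, 1) = x**3 + x**2*y + 2*x*y**2 + x*y - 1.
Note: deg(f) ≤ deg(F) = 3; strict inequality happens when F is divisible by Z (lost terms).


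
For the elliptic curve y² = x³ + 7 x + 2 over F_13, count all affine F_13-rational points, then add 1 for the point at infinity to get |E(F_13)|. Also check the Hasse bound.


Affine points = {(1, 6), (1, 7), (4, 4), (4, 9), (6, 0), (7, 2), (7, 11), (9, 1), (9, 12)}; affine count = 9; |E(F_13)| = 10.

Discriminant check: Δ ∝ 4a³ + 27b² = 4·7³ + 27·2² = 4·343 + 27·4 ≡ 11 (mod 13). Nonzero ⇒ E is nonsingular.
For each x ∈ F_13, compute rhs = x³ + 7·x + 2 mod 13, then count y ∈ F_13 with y² ≡ rhs.
  x = 0: rhs = 2, matching y values: none (0 points).
  x = 1: rhs = 10, matching y values: 6, 7 (2 points).
  x = 2: rhs = 11, matching y values: none (0 points).
  x = 3: rhs = 11, matching y values: none (0 points).
  x = 4: rhs = 3, matching y values: 4, 9 (2 points).
  x = 5: rhs = 6, matching y values: none (0 points).
  x = 6: rhs = 0, matching y values: 0 (1 points).
  x = 7: rhs = 4, matching y values: 2, 11 (2 points).
  x = 8: rhs = 11, matching y values: none (0 points).
  x = 9: rhs = 1, matching y values: 1, 12 (2 points).
  x = 10: rhs = 6, matching y values: none (0 points).
  x = 11: rhs = 6, matching y values: none (0 points).
  x = 12: rhs = 7, matching y values: none (0 points).
Total affine count: 9.
Full point count |E(F_13)| = 9 + 1 = 10.
Hasse bound: |10 − (13+1)| = |-4| = 4 ≤ 2√13 ≈ 7.2111 ✓.


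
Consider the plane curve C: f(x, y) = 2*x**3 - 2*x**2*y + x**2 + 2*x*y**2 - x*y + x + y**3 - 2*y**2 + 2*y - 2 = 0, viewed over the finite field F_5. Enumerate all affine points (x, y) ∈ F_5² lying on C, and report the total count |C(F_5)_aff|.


Affine F_5-points: {(2, 0), (2, 1), (2, 2), (3, 1), (3, 2), (3, 3), (4, 2), (4, 3), (4, 4)}; count = 9.

For each of the 25 pairs (x, y) ∈ F_5², evaluate f(x, y) mod 5. Record the zeros.
  x = 0: [0↦3, 1↦4, 2↦2, 3↦3, 4↦3]  zeros at y ∈ ∅
  x = 1: [0↦2, 1↦2, 2↦3, 3↦1, 4↦2]  zeros at y ∈ ∅
  x = 2: [0↦0, 1↦0, 2↦0, 3↦1, 4↦4]  zeros at y ∈ {0, 1, 2}
  x = 3: [0↦4, 1↦0, 2↦0, 3↦0, 4↦1]  zeros at y ∈ {1, 2, 3}
  x = 4: [0↦1, 1↦4, 2↦0, 3↦0, 4↦0]  zeros at y ∈ {2, 3, 4}
Collecting zeros: affine points = {(2, 0), (2, 1), (2, 2), (3, 1), (3, 2), (3, 3), (4, 2), (4, 3), (4, 4)}.
Total count |C(F_5)_aff| = 9.


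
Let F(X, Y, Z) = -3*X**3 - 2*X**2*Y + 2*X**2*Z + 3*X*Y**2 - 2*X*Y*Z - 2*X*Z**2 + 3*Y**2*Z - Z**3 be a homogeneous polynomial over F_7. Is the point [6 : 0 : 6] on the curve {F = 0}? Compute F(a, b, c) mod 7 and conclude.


F(6,0,6) ≡ 4 (mod 7); P is NOT on the curve.

Evaluate F(6, 0, 6) term-by-term (mod 7).
  -3*X**3 ↦ -3·216·1·1 = -648
  -2*X**2*Y ↦ -2·36·0·1 = 0
  2*X**2*Z ↦ 2·36·1·6 = 432
  3*X*Y**2 ↦ 3·6·0·1 = 0
  -2*X*Y*Z ↦ -2·6·0·6 = 0
  -2*X*Z**2 ↦ -2·6·1·36 = -432
  3*Y**2*Z ↦ 3·1·0·6 = 0
  -Z**3 ↦ -1·1·1·216 = -216
Sum: F(6, 0, 6) = (-648) + (0) + (432) + (0) + (0) + (-432) + (0) + (-216) = -864.
Reducing mod 7: -864 ≡ 4 (mod 7).
Since F(a, b, c) ≡ 4 ≠ 0 (mod 7), P does NOT lie on the curve.


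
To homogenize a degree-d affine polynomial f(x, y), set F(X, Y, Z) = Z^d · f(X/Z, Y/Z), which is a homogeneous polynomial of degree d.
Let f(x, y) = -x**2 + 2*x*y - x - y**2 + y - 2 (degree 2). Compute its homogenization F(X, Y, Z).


F(X, Y, Z) = -X**2 + 2*X*Y - X*Z - Y**2 + Y*Z - 2*Z**2

deg(f) = 2.
Substitute x = X/Z, y = Y/Z into f, then multiply by Z^2.
  monomial -1·x^2·y^0 ↦ -1·X^2·Y^0·Z^0.
  monomial 2·x^1·y^1 ↦ 2·X^1·Y^1·Z^0.
  monomial -1·x^1·y^0 ↦ -1·X^1·Y^0·Z^1.
  monomial -1·x^0·y^2 ↦ -1·X^0·Y^2·Z^0.
  monomial 1·x^0·y^1 ↦ 1·X^0·Y^1·Z^1.
  monomial -2·x^0·y^0 ↦ -2·X^0·Y^0·Z^2.
Collecting: F(X, Y, Z) = -X**2 + 2*X*Y - X*Z - Y**2 + Y*Z - 2*Z**2.


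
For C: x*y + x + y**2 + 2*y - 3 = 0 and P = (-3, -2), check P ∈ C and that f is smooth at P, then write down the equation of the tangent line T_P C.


Tangent line at P: -x - 5*y - 13 = 0.

Step 1: f(-3, -2) = 0, so P lies on C.
Step 2: partial derivatives
  f_x(x, y) = y + 1, f_y(x, y) = x + 2*y + 2.
  f_x(P) = -1, f_y(P) = -5 (gradient nonzero, so P is smooth).
Step 3: tangent line at P: -1·(x − -3) + -5·(y − -2) = 0.
Expanding: -x - 5*y - 13 = 0.


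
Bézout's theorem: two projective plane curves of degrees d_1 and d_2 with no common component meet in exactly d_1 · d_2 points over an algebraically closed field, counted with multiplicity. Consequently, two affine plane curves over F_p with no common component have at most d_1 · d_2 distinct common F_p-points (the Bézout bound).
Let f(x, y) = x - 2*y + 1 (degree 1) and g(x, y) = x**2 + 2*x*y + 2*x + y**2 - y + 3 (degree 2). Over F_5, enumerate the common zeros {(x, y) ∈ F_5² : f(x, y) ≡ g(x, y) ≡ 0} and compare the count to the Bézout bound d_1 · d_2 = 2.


Common zeros: ∅; count = 0; Bézout bound = 2.

deg(f) = 1, deg(g) = 2, so Bézout bound = 2.
Scan x ∈ F_5. For each x, list the y ∈ F_5 with f(x, y) ≡ 0 and those with g(x, y) ≡ 0 (mod 5); the common zeros in that column are the intersection.
  x = 0: f ≡ 0 at y ∈ {3}; g ≡ 0 at y ∈ {2, 4}; common: ∅.
  x = 1: f ≡ 0 at y ∈ {1}; g ≡ 0 at y ∈ ∅; common: ∅.
  x = 2: f ≡ 0 at y ∈ {4}; g ≡ 0 at y ∈ {1}; common: ∅.
  x = 3: f ≡ 0 at y ∈ {2}; g ≡ 0 at y ∈ ∅; common: ∅.
  x = 4: f ≡ 0 at y ∈ {0}; g ≡ 0 at y ∈ {1, 2}; common: ∅.
Collecting: common zeros = ∅, so the count is 0.
Comparison with the Bézout bound: 0 ≤ 2 = deg(f)·deg(g), as expected for curves with no common component (the affine F_5-count falls short of the bound because intersections may lie at infinity, over extension fields, or carry multiplicity).


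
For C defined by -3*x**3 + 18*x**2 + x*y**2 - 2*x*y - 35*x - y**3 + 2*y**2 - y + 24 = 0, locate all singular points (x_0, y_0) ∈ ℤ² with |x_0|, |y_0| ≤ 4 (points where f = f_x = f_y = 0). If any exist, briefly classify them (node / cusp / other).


Singular points: {(2, 1)}; classification: cusp.

Compute partial derivatives:
  f_x = -9*x**2 + 36*x + y**2 - 2*y - 35.
  f_y = 2*x*y - 2*x - 3*y**2 + 4*y - 1.
Scan x_0 ∈ {−4, ..., 4}. For each x_0, f_y(x_0, y) is a polynomial in y; find its integer roots y ∈ {−4, ..., 4}, then test f_x and f at those candidates.
  x = -4: f_y(-4, y) = -3*y**2 - 4*y + 7; vanishes at y ∈ {1}. (-4, 1): f_x = -324 ≠ 0.
  x = -3: f_y(-3, y) = -3*y**2 - 2*y + 5; vanishes at y ∈ {1}. (-3, 1): f_x = -225 ≠ 0.
  x = -2: f_y(-2, y) = 3 - 3*y**2; vanishes at y ∈ {-1, 1}. (-2, -1): f_x = -140 ≠ 0; (-2, 1): f_x = -144 ≠ 0.
  x = -1: f_y(-1, y) = -3*y**2 + 2*y + 1; vanishes at y ∈ {1}. (-1, 1): f_x = -81 ≠ 0.
  x = 0: f_y(0, y) = -3*y**2 + 4*y - 1; vanishes at y ∈ {1}. (0, 1): f_x = -36 ≠ 0.
  x = 1: f_y(1, y) = -3*y**2 + 6*y - 3; vanishes at y ∈ {1}. (1, 1): f_x = -9 ≠ 0.
  x = 2: f_y(2, y) = -3*y**2 + 8*y - 5; vanishes at y ∈ {1}. (2, 1): f_x = 0, f = 0 — SINGULAR.
  x = 3: f_y(3, y) = -3*y**2 + 10*y - 7; vanishes at y ∈ {1}. (3, 1): f_x = -9 ≠ 0.
  x = 4: f_y(4, y) = -3*y**2 + 12*y - 9; vanishes at y ∈ {1, 3}. (4, 1): f_x = -36 ≠ 0; (4, 3): f_x = -32 ≠ 0.
Only singular point on the grid: (2, 1).
Classify: substitute x = 2 + u, y = 1 + v and expand: f = -3*u**3 + u*v**2 - v**3 + v**2.
No constant or linear terms (consistent with a singular point). Quadratic part: v**2. Cubic part: -3*u**3 + u*v**2 - v**3.
The quadratic part v**2 is a perfect square, so there is a single (double) tangent line v = 0, i.e. y = 1. Restricting the cubic part to that line (v = 0) leaves -3*u**3 ≠ 0, so f is not divisible by v and the branch is v² ≈ 3*u**3 to lowest order — this is a cusp.
Classification: cusp.


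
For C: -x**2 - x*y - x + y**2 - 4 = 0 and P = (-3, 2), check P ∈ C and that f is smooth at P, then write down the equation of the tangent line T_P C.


Tangent line at P: 3*x + 7*y - 5 = 0.

Step 1: f(-3, 2) = 0, so P lies on C.
Step 2: partial derivatives
  f_x(x, y) = -2*x - y - 1, f_y(x, y) = -x + 2*y.
  f_x(P) = 3, f_y(P) = 7 (gradient nonzero, so P is smooth).
Step 3: tangent line at P: 3·(x − -3) + 7·(y − 2) = 0.
Expanding: 3*x + 7*y - 5 = 0.


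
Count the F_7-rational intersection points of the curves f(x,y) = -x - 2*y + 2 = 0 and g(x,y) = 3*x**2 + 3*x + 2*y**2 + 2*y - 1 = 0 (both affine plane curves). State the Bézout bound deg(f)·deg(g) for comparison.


Common zeros: ∅; count = 0; Bézout bound = 2.

deg(f) = 1, deg(g) = 2, so Bézout bound = 2.
Scan x ∈ F_7. For each x, list the y ∈ F_7 with f(x, y) ≡ 0 and those with g(x, y) ≡ 0 (mod 7); the common zeros in that column are the intersection.
  x = 0: f ≡ 0 at y ∈ {1}; g ≡ 0 at y ∈ ∅; common: ∅.
  x = 1: f ≡ 0 at y ∈ {4}; g ≡ 0 at y ∈ ∅; common: ∅.
  x = 2: f ≡ 0 at y ∈ {0}; g ≡ 0 at y ∈ {1, 5}; common: ∅.
  x = 3: f ≡ 0 at y ∈ {3}; g ≡ 0 at y ∈ {0, 6}; common: ∅.
  x = 4: f ≡ 0 at y ∈ {6}; g ≡ 0 at y ∈ {1, 5}; common: ∅.
  x = 5: f ≡ 0 at y ∈ {2}; g ≡ 0 at y ∈ ∅; common: ∅.
  x = 6: f ≡ 0 at y ∈ {5}; g ≡ 0 at y ∈ ∅; common: ∅.
Collecting: common zeros = ∅, so the count is 0.
Comparison with the Bézout bound: 0 ≤ 2 = deg(f)·deg(g), as expected for curves with no common component (the affine F_7-count falls short of the bound because intersections may lie at infinity, over extension fields, or carry multiplicity).


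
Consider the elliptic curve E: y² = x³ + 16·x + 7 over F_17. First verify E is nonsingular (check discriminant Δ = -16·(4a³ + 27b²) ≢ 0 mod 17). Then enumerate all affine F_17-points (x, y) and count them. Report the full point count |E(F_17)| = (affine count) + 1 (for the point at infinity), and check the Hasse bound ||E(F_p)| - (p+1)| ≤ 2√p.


Affine points = {(2, 8), (2, 9), (4, 4), (4, 13), (5, 5), (5, 12), (6, 8), (6, 9), (8, 1), (8, 16), (9, 8), (9, 9), (11, 1), (11, 16), (13, 7), (13, 10), (14, 0), (15, 1), (15, 16)}; affine count = 19; |E(F_17)| = 20.

Discriminant check: Δ ∝ 4a³ + 27b² = 4·16³ + 27·7² = 4·4096 + 27·49 ≡ 10 (mod 17). Nonzero ⇒ E is nonsingular.
For each x ∈ F_17, compute rhs = x³ + 16·x + 7 mod 17, then count y ∈ F_17 with y² ≡ rhs.
  x = 0: rhs = 7, matching y values: none (0 points).
  x = 1: rhs = 7, matching y values: none (0 points).
  x = 2: rhs = 13, matching y values: 8, 9 (2 points).
  x = 3: rhs = 14, matching y values: none (0 points).
  x = 4: rhs = 16, matching y values: 4, 13 (2 points).
  x = 5: rhs = 8, matching y values: 5, 12 (2 points).
  x = 6: rhs = 13, matching y values: 8, 9 (2 points).
  x = 7: rhs = 3, matching y values: none (0 points).
  x = 8: rhs = 1, matching y values: 1, 16 (2 points).
  x = 9: rhs = 13, matching y values: 8, 9 (2 points).
  x = 10: rhs = 11, matching y values: none (0 points).
  x = 11: rhs = 1, matching y values: 1, 16 (2 points).
  x = 12: rhs = 6, matching y values: none (0 points).
  x = 13: rhs = 15, matching y values: 7, 10 (2 points).
  x = 14: rhs = 0, matching y values: 0 (1 points).
  x = 15: rhs = 1, matching y values: 1, 16 (2 points).
  x = 16: rhs = 7, matching y values: none (0 points).
Total affine count: 19.
Full point count |E(F_17)| = 19 + 1 = 20.
Hasse bound: |20 − (17+1)| = |2| = 2 ≤ 2√17 ≈ 8.2462 ✓.


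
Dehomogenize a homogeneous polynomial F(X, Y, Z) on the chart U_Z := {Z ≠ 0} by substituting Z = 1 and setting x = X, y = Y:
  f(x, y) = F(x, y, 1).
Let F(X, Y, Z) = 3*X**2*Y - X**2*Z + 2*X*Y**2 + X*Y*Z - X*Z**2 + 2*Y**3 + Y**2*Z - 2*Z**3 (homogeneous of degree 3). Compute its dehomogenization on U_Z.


f(x, y) = 3*x**2*y - x**2 + 2*x*y**2 + x*y - x + 2*y**3 + y**2 - 2

On U_Z we set Z = 1. Each monomial c·X^i·Y^j·Z^k in F becomes c·x^i·y^j·1^k = c·x^i·y^j.
Substituting Z = 1: F(X, Y, 1) = 3*x**2*y - x**2 + 2*x*y**2 + x*y - x + 2*y**3 + y**2 - 2.
Note: deg(f) ≤ deg(F) = 3; strict inequality happens when F is divisible by Z (lost terms).


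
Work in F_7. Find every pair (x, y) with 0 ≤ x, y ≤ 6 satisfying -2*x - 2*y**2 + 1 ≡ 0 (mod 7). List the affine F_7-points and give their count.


Affine F_7-points: {(0, 2), (0, 5), (2, 3), (2, 4), (3, 1), (3, 6), (4, 0)}; count = 7.

For each of the 49 pairs (x, y) ∈ F_7², evaluate f(x, y) mod 7. Record the zeros.
  x = 0: [0↦1, 1↦6, 2↦0, 3↦4, 4↦4, 5↦0, 6↦6]  zeros at y ∈ {2, 5}
  x = 1: [0↦6, 1↦4, 2↦5, 3↦2, 4↦2, 5↦5, 6↦4]  zeros at y ∈ ∅
  x = 2: [0↦4, 1↦2, 2↦3, 3↦0, 4↦0, 5↦3, 6↦2]  zeros at y ∈ {3, 4}
  x = 3: [0↦2, 1↦0, 2↦1, 3↦5, 4↦5, 5↦1, 6↦0]  zeros at y ∈ {1, 6}
  x = 4: [0↦0, 1↦5, 2↦6, 3↦3, 4↦3, 5↦6, 6↦5]  zeros at y ∈ {0}
  x = 5: [0↦5, 1↦3, 2↦4, 3↦1, 4↦1, 5↦4, 6↦3]  zeros at y ∈ ∅
  x = 6: [0↦3, 1↦1, 2↦2, 3↦6, 4↦6, 5↦2, 6↦1]  zeros at y ∈ ∅
Collecting zeros: affine points = {(0, 2), (0, 5), (2, 3), (2, 4), (3, 1), (3, 6), (4, 0)}.
Total count |C(F_7)_aff| = 7.


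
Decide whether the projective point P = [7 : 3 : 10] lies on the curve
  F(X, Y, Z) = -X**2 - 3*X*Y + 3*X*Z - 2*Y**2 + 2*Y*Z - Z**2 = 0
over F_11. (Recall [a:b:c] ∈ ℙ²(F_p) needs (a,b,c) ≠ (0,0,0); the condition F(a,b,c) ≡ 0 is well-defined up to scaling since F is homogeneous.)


F(7,3,10) ≡ 7 (mod 11); P is NOT on the curve.

Evaluate F(7, 3, 10) term-by-term (mod 11).
  -X**2 ↦ -1·49·1·1 = -49
  -3*X*Y ↦ -3·7·3·1 = -63
  3*X*Z ↦ 3·7·1·10 = 210
  -2*Y**2 ↦ -2·1·9·1 = -18
  2*Y*Z ↦ 2·1·3·10 = 60
  -Z**2 ↦ -1·1·1·100 = -100
Sum: F(7, 3, 10) = (-49) + (-63) + (210) + (-18) + (60) + (-100) = 40.
Reducing mod 11: 40 ≡ 7 (mod 11).
Since F(a, b, c) ≡ 7 ≠ 0 (mod 11), P does NOT lie on the curve.


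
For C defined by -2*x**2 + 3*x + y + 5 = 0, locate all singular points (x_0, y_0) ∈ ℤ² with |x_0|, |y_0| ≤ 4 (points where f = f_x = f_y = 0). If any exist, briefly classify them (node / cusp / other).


No singular points in the scanned grid; C is smooth there.

Compute partial derivatives:
  f_x = 3 - 4*x.
  f_y = 1.
f_y = 1 is a nonzero constant, so f_y never vanishes: no point (x, y) can satisfy f = f_x = f_y = 0. In particular no (x, y) ∈ {−4, ..., 4}² is singular; the curve is smooth.


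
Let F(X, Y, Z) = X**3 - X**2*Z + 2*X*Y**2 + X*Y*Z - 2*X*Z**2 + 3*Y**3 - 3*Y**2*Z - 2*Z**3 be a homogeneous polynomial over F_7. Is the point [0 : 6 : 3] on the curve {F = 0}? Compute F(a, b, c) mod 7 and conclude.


F(0,6,3) ≡ 4 (mod 7); P is NOT on the curve.

Evaluate F(0, 6, 3) term-by-term (mod 7).
  X**3 ↦ 1·0·1·1 = 0
  -X**2*Z ↦ -1·0·1·3 = 0
  2*X*Y**2 ↦ 2·0·36·1 = 0
  X*Y*Z ↦ 1·0·6·3 = 0
  -2*X*Z**2 ↦ -2·0·1·9 = 0
  3*Y**3 ↦ 3·1·216·1 = 648
  -3*Y**2*Z ↦ -3·1·36·3 = -324
  -2*Z**3 ↦ -2·1·1·27 = -54
Sum: F(0, 6, 3) = (0) + (0) + (0) + (0) + (0) + (648) + (-324) + (-54) = 270.
Reducing mod 7: 270 ≡ 4 (mod 7).
Since F(a, b, c) ≡ 4 ≠ 0 (mod 7), P does NOT lie on the curve.


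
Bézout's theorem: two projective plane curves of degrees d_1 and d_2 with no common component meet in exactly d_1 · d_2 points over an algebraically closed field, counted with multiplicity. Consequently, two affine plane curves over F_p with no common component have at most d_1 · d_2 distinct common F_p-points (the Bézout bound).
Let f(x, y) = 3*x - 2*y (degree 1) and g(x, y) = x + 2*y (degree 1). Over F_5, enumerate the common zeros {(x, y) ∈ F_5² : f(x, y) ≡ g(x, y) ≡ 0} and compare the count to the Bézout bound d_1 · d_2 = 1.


Common zeros: {(0, 0)}; count = 1; Bézout bound = 1.

deg(f) = 1, deg(g) = 1, so Bézout bound = 1.
Scan x ∈ F_5. For each x, list the y ∈ F_5 with f(x, y) ≡ 0 and those with g(x, y) ≡ 0 (mod 5); the common zeros in that column are the intersection.
  x = 0: f ≡ 0 at y ∈ {0}; g ≡ 0 at y ∈ {0}; common: {0}.
  x = 1: f ≡ 0 at y ∈ {4}; g ≡ 0 at y ∈ {2}; common: ∅.
  x = 2: f ≡ 0 at y ∈ {3}; g ≡ 0 at y ∈ {4}; common: ∅.
  x = 3: f ≡ 0 at y ∈ {2}; g ≡ 0 at y ∈ {1}; common: ∅.
  x = 4: f ≡ 0 at y ∈ {1}; g ≡ 0 at y ∈ {3}; common: ∅.
Collecting: common zeros = {(0, 0)}, so the count is 1.
Comparison with the Bézout bound: 1 ≤ 1 = deg(f)·deg(g), as expected for curves with no common component (the bound is attained).


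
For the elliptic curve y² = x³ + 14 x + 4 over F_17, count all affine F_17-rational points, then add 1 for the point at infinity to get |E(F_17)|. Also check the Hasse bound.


Affine points = {(0, 2), (0, 15), (1, 6), (1, 11), (6, 7), (6, 10), (8, 4), (8, 13), (9, 3), (9, 14), (12, 8), (12, 9), (15, 6), (15, 11)}; affine count = 14; |E(F_17)| = 15.

Discriminant check: Δ ∝ 4a³ + 27b² = 4·14³ + 27·4² = 4·2744 + 27·16 ≡ 1 (mod 17). Nonzero ⇒ E is nonsingular.
For each x ∈ F_17, compute rhs = x³ + 14·x + 4 mod 17, then count y ∈ F_17 with y² ≡ rhs.
  x = 0: rhs = 4, matching y values: 2, 15 (2 points).
  x = 1: rhs = 2, matching y values: 6, 11 (2 points).
  x = 2: rhs = 6, matching y values: none (0 points).
  x = 3: rhs = 5, matching y values: none (0 points).
  x = 4: rhs = 5, matching y values: none (0 points).
  x = 5: rhs = 12, matching y values: none (0 points).
  x = 6: rhs = 15, matching y values: 7, 10 (2 points).
  x = 7: rhs = 3, matching y values: none (0 points).
  x = 8: rhs = 16, matching y values: 4, 13 (2 points).
  x = 9: rhs = 9, matching y values: 3, 14 (2 points).
  x = 10: rhs = 5, matching y values: none (0 points).
  x = 11: rhs = 10, matching y values: none (0 points).
  x = 12: rhs = 13, matching y values: 8, 9 (2 points).
  x = 13: rhs = 3, matching y values: none (0 points).
  x = 14: rhs = 3, matching y values: none (0 points).
  x = 15: rhs = 2, matching y values: 6, 11 (2 points).
  x = 16: rhs = 6, matching y values: none (0 points).
Total affine count: 14.
Full point count |E(F_17)| = 14 + 1 = 15.
Hasse bound: |15 − (17+1)| = |-3| = 3 ≤ 2√17 ≈ 8.2462 ✓.


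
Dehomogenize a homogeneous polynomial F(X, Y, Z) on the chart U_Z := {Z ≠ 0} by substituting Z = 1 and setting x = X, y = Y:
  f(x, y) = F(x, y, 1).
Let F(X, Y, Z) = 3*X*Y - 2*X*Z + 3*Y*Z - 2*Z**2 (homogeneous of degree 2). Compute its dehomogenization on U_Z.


f(x, y) = 3*x*y - 2*x + 3*y - 2

On U_Z we set Z = 1. Each monomial c·X^i·Y^j·Z^k in F becomes c·x^i·y^j·1^k = c·x^i·y^j.
Substituting Z = 1: F(X, Y, 1) = 3*x*y - 2*x + 3*y - 2.
Note: deg(f) ≤ deg(F) = 2; strict inequality happens when F is divisible by Z (lost terms).


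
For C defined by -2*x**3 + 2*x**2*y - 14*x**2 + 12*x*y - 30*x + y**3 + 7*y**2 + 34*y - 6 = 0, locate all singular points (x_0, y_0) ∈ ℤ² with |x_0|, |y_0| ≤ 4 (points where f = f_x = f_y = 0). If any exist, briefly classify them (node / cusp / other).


Singular points: {(-3, -2)}; classification: cusp.

Compute partial derivatives:
  f_x = -6*x**2 + 4*x*y - 28*x + 12*y - 30.
  f_y = 2*x**2 + 12*x + 3*y**2 + 14*y + 34.
Scan x_0 ∈ {−4, ..., 4}. For each x_0, f_y(x_0, y) is a polynomial in y; find its integer roots y ∈ {−4, ..., 4}, then test f_x and f at those candidates.
  x = -4: f_y(-4, y) = 3*y**2 + 14*y + 18; no integer root y with |y| ≤ 4.
  x = -3: f_y(-3, y) = 3*y**2 + 14*y + 16; vanishes at y ∈ {-2}. (-3, -2): f_x = 0, f = 0 — SINGULAR.
  x = -2: f_y(-2, y) = 3*y**2 + 14*y + 18; no integer root y with |y| ≤ 4.
  x = -1: f_y(-1, y) = 3*y**2 + 14*y + 24; no integer root y with |y| ≤ 4.
  x = 0: f_y(0, y) = 3*y**2 + 14*y + 34; no integer root y with |y| ≤ 4.
  x = 1: f_y(1, y) = 3*y**2 + 14*y + 48; no integer root y with |y| ≤ 4.
  x = 2: f_y(2, y) = 3*y**2 + 14*y + 66; no integer root y with |y| ≤ 4.
  x = 3: f_y(3, y) = 3*y**2 + 14*y + 88; no integer root y with |y| ≤ 4.
  x = 4: f_y(4, y) = 3*y**2 + 14*y + 114; no integer root y with |y| ≤ 4.
Only singular point on the grid: (-3, -2).
Classify: substitute x = -3 + u, y = -2 + v and expand: f = -2*u**3 + 2*u**2*v + v**3 + v**2.
No constant or linear terms (consistent with a singular point). Quadratic part: v**2. Cubic part: -2*u**3 + 2*u**2*v + v**3.
The quadratic part v**2 is a perfect square, so there is a single (double) tangent line v = 0, i.e. y = -2. Restricting the cubic part to that line (v = 0) leaves -2*u**3 ≠ 0, so f is not divisible by v and the branch is v² ≈ 2*u**3 to lowest order — this is a cusp.
Classification: cusp.


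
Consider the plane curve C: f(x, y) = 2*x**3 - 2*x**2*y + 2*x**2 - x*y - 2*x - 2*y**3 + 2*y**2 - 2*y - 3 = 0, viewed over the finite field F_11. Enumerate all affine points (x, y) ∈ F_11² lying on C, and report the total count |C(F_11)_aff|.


Affine F_11-points: {(0, 7), (1, 9), (2, 3), (2, 10), (4, 4), (5, 2), (5, 5), (7, 1), (8, 0), (8, 6), (9, 9)}; count = 11.

For each of the 121 pairs (x, y) ∈ F_11², evaluate f(x, y) mod 11. Record the zeros.
  x = 0: [0↦8, 1↦6, 2↦7, 3↦10, 4↦3, 5↦7, 6↦10, 7↦0, 8↦9, 9↦3, 10↦3]  zeros at y ∈ {7}
  x = 1: [0↦10, 1↦5, 2↦3, 3↦3, 4↦4, 5↦5, 6↦5, 7↦3, 8↦9, 9↦0, 10↦8]  zeros at y ∈ {9}
  x = 2: [0↦6, 1↦5, 2↦7, 3↦0, 4↦5, 5↦10, 6↦3, 7↦5, 8↦4, 9↦10, 10↦0]  zeros at y ∈ {3, 10}
  x = 3: [0↦8, 1↦7, 2↦9, 3↦2, 4↦7, 5↦1, 6↦5, 7↦7, 8↦6, 9↦1, 10↦2]  zeros at y ∈ ∅
  x = 4: [0↦6, 1↦1, 2↦10, 3↦10, 4↦0, 5↦1, 6↦1, 7↦10, 8↦5, 9↦7, 10↦4]  zeros at y ∈ {4}
  x = 5: [0↦1, 1↦10, 2↦0, 3↦3, 4↦7, 5↦0, 6↦3, 7↦4, 8↦2, 9↦7, 10↦7]  zeros at y ∈ {2, 5}
  x = 6: [0↦5, 1↦2, 2↦2, 3↦4, 4↦7, 5↦10, 6↦1, 7↦1, 8↦9, 9↦2, 10↦1]  zeros at y ∈ ∅
  x = 7: [0↦8, 1↦0, 2↦6, 3↦3, 4↦1, 5↦10, 6↦7, 7↦2, 8↦5, 9↦4, 10↦9]  zeros at y ∈ {1}
  x = 8: [0↦0, 1↦5, 2↦2, 3↦1, 4↦1, 5↦1, 6↦0, 7↦8, 8↦2, 9↦3, 10↦10]  zeros at y ∈ {0, 6}
  x = 9: [0↦4, 1↦7, 2↦2, 3↦10, 4↦8, 5↦6, 6↦3, 7↦9, 8↦1, 9↦0, 10↦5]  zeros at y ∈ {9}
  x = 10: [0↦10, 1↦7, 2↦7, 3↦9, 4↦1, 5↦4, 6↦6, 7↦6, 8↦3, 9↦7, 10↦6]  zeros at y ∈ ∅
Collecting zeros: affine points = {(0, 7), (1, 9), (2, 3), (2, 10), (4, 4), (5, 2), (5, 5), (7, 1), (8, 0), (8, 6), (9, 9)}.
Total count |C(F_11)_aff| = 11.


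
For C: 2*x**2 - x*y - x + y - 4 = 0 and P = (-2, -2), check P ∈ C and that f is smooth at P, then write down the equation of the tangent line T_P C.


Tangent line at P: -7*x + 3*y - 8 = 0.

Step 1: f(-2, -2) = 0, so P lies on C.
Step 2: partial derivatives
  f_x(x, y) = 4*x - y - 1, f_y(x, y) = 1 - x.
  f_x(P) = -7, f_y(P) = 3 (gradient nonzero, so P is smooth).
Step 3: tangent line at P: -7·(x − -2) + 3·(y − -2) = 0.
Expanding: -7*x + 3*y - 8 = 0.


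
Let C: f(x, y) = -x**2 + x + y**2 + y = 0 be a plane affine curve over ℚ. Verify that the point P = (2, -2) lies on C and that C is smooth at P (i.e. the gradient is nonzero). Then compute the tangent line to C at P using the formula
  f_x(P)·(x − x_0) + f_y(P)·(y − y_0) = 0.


Tangent line at P: -3*x - 3*y = 0.

Step 1: f(2, -2) = 0, so P lies on C.
Step 2: partial derivatives
  f_x(x, y) = 1 - 2*x, f_y(x, y) = 2*y + 1.
  f_x(P) = -3, f_y(P) = -3 (gradient nonzero, so P is smooth).
Step 3: tangent line at P: -3·(x − 2) + -3·(y − -2) = 0.
Expanding: -3*x - 3*y = 0.
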